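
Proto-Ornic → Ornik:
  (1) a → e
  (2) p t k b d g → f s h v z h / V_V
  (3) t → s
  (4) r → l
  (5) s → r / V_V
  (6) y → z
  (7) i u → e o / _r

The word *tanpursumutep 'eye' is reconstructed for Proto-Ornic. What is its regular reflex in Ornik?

Ornik: *tanpursumutep > tenpursumutep > tenpursumusep > senpursumusep > senpulsumusep > senpulsumurep > senpulsumorep  (by vowel merger, intervocalic lenition, unconditioned shift, unconditioned shift, rhotacism, pre-rhotic lowering)

senpulsumorep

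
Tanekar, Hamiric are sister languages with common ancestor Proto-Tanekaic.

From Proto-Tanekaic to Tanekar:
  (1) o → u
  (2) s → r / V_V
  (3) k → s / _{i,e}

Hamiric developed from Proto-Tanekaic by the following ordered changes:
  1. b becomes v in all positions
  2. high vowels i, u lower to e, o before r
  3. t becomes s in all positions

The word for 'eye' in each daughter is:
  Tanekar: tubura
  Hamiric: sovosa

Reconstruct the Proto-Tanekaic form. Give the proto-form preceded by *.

*tobosa

Position 2: Tanekar has u, Hamiric has o. Taking the neighbouring segments as reconstructed: Tanekar u could go back to *o or *u; Hamiric o can only go back to *o — the one source consistent with every daughter is *o.
Position 4: Tanekar has u, Hamiric has o. Taking the neighbouring segments as reconstructed: Tanekar u could go back to *o or *u; Hamiric o can only go back to *o — the one source consistent with every daughter is *o.
Position 5: Tanekar has r, Hamiric has s. Taking the neighbouring segments as reconstructed: Tanekar r could go back to *s or *r; Hamiric s could go back to *t or *s — the one source consistent with every daughter is *s.
Continuing position by position gives *tobosa; check it forward:
Tanekar: start from *tobosa.
  rule 1 (vowel merger): tobosa → tubusa
  rule 2 (rhotacism): tubusa → tubura
  rule 3: no change — tubura
  ⇒ Tanekar tubura
Hamiric: start from *tobosa.
  rule 1 (unconditioned shift): tobosa → tovosa
  rule 2: no change — tovosa
  rule 3 (unconditioned shift): tovosa → sovosa
  ⇒ Hamiric sovosa
No other proto-form is consistent with every reflex, so the reconstruction is *tobosa.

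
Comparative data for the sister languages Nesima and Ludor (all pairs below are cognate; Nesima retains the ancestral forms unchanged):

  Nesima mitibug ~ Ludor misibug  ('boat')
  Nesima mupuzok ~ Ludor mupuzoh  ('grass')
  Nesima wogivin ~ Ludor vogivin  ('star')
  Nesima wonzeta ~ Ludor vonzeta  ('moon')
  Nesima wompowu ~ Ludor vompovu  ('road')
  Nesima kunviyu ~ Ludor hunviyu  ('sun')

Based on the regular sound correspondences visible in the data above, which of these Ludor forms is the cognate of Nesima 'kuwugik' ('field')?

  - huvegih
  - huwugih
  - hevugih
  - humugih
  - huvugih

huvugih

kunviyu ~ hunviyu — Nesima k corresponds to Ludor h word-initially before a back vowel.
wompowu ~ vompovu — Nesima w corresponds to Ludor v between vowels (before a back vowel).
mupuzok ~ mupuzoh — Nesima k corresponds to Ludor h word-finally.
Applying these to Nesima 'kuwugik':
  kuwugik → huwugik   (k→h word-initially before a back vowel)
  huwugik → huvugik   (w→v between vowels (before a back vowel))
  huvugik → huvugih   (k→h word-finally)
So the Ludor cognate is 'huvugih'.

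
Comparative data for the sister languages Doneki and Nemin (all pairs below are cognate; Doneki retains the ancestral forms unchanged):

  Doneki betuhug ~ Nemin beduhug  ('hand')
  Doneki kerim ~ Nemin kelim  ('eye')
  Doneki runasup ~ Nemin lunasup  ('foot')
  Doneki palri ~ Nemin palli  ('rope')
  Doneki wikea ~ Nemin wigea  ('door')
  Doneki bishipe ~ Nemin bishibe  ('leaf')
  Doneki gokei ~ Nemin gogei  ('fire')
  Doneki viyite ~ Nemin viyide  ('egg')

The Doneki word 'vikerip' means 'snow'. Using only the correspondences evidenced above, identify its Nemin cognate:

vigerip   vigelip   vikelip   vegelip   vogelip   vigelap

wikea ~ wigea, gokei ~ gogei — Doneki k corresponds to Nemin g between vowels (before a front vowel).
kerim ~ kelim — Doneki r corresponds to Nemin l between vowels (before a front vowel).
Applying these to Doneki 'vikerip':
  vikerip → vigerip   (k→g between vowels (before a front vowel))
  vigerip → vigelip   (r→l between vowels (before a front vowel))
So the Nemin cognate is 'vigelip'.

vigelip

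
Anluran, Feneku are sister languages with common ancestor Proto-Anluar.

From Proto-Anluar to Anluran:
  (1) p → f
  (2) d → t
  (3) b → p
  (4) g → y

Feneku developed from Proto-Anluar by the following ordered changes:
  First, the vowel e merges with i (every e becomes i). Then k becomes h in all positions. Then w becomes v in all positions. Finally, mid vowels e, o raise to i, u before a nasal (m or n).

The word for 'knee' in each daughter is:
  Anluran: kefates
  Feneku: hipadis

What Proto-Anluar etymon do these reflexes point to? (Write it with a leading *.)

*kepades

Position 1: Anluran has k, Feneku has h. Anluran preserves k here (none of its changes turn any other segment into k), so the proto-segment is *k.
Position 3: Anluran has f, Feneku has p. Feneku preserves p here (none of its changes turn any other segment into p), so the proto-segment is *p.
Position 6: Anluran has e, Feneku has i. Anluran preserves e here (none of its changes turn any other segment into e), so the proto-segment is *e.
Verify the candidate proto-form against each daughter:
Anluran: start from *kepades.
  rule 1 (unconditioned shift): kepades → kefades
  rule 2 (unconditioned shift): kefades → kefates
  rule 3: no change — kefates
  rule 4: no change — kefates
  ⇒ Anluran kefates
Feneku: *kepades
  kepades → kipadis   [vowel merger]
  kipadis → hipadis   [unconditioned shift]
  hipadis (rule 3 does not apply)
  hipadis (rule 4 does not apply)
  giving Feneku hipadis.
No other proto-form is consistent with every reflex, so the reconstruction is *kepades.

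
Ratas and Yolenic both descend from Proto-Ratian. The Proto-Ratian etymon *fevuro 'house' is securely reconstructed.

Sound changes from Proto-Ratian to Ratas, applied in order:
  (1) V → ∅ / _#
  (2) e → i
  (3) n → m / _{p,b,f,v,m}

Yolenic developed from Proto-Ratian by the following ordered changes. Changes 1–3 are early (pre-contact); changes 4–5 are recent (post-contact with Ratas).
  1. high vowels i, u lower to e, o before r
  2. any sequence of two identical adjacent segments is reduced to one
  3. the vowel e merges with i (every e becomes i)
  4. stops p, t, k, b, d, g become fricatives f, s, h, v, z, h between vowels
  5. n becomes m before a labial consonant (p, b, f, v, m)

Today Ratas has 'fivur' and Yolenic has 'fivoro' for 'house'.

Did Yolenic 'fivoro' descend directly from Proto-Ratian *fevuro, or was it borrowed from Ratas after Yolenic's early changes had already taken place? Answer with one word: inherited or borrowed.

inherited

If inherited, *fevuro would pass through all of Yolenic's changes:
Yolenic: start from *fevuro.
  rule 1 (pre-rhotic lowering): fevuro → fevoro
  rule 2: no change — fevoro
  rule 3 (vowel merger): fevoro → fivoro
  rule 4: no change — fivoro
  rule 5: no change — fivoro
  ⇒ Yolenic fivoro
If borrowed from Ratas 'fivur' after the early changes, it would undergo only the recent ones:
  rule 4 (intervocalic lenition): no change (fivur)
  rule 5 (nasal place assimilation): no change (fivur)
  ⇒ as a loan: fivur
Yolenic 'fivoro' matches the inherited outcome exactly, so it is an inherited cognate, not a loan.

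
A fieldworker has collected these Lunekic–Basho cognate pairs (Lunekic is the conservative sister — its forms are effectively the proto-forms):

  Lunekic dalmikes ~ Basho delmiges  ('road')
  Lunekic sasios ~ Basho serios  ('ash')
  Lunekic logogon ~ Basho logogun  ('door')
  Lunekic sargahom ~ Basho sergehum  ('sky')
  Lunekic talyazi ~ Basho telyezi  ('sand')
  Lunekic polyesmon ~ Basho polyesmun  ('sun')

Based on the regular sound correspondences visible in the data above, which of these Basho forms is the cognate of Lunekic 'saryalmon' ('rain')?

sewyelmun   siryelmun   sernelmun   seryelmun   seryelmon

seryelmun

sargahom ~ sergehum — Lunekic a corresponds to Basho e after a consonant, before r.
dalmikes ~ delmiges, sasios ~ serios — Lunekic a corresponds to Basho e after a consonant, before a consonant other than r, m, n, p, b, f, v.
logogon ~ logogun, polyesmon ~ polyesmun — Lunekic o corresponds to Basho u after a consonant, before a nasal.
Applying these to Lunekic 'saryalmon':
  saryalmon → seryalmon   (a→e after a consonant, before r)
  seryalmon → seryelmon   (a→e after a consonant, before a consonant other than r, m, n, p, b, f, v)
  seryelmon → seryelmun   (o→u after a consonant, before a nasal)
So the Basho cognate is 'seryelmun'.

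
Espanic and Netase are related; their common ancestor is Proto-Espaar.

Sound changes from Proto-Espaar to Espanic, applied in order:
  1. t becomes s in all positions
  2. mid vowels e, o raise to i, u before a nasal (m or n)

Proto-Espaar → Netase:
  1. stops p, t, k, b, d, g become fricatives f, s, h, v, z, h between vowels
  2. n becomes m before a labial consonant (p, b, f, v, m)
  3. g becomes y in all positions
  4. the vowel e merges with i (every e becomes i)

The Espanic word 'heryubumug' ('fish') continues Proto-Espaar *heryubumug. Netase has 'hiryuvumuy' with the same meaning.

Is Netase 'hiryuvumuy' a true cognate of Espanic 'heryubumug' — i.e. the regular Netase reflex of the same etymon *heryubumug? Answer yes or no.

yes

Derive the expected Netase reflex of *heryubumug:
Netase: *heryubumug > heryuvumug > heryuvumuy > hiryuvumuy  (by intervocalic lenition, unconditioned shift, vowel merger)
Netase 'hiryuvumuy' matches the regular reflex exactly, so the pair is cognate.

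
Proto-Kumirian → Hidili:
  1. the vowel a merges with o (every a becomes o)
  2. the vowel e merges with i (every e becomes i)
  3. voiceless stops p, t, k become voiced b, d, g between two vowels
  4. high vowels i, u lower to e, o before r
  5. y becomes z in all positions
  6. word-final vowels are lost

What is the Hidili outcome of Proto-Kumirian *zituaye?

ziduoz

Hidili: *zituaye
  zituaye → zituoye   [vowel merger]
  zituoye → zituoyi   [vowel merger]
  zituoyi → ziduoyi   [intervocalic voicing]
  ziduoyi (rule 4 does not apply)
  ziduoyi → ziduozi   [unconditioned shift]
  ziduozi → ziduoz   [apocope]
  giving Hidili ziduoz.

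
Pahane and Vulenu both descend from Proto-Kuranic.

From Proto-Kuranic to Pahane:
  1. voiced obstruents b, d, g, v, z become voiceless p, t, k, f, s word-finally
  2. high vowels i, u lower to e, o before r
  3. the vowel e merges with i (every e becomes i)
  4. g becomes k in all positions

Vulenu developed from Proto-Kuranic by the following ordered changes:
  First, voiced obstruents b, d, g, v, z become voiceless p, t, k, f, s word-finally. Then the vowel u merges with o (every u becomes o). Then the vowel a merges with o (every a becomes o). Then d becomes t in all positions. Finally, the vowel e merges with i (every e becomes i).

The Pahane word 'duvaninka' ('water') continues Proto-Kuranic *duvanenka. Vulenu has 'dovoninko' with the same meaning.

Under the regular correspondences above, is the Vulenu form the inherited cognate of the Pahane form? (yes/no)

no

Derive the expected Vulenu reflex of *duvanenka:
Vulenu: start from *duvanenka.
  rule 1: no change — duvanenka
  rule 2 (vowel merger): duvanenka → dovanenka
  rule 3 (vowel merger): dovanenka → dovonenko
  rule 4 (unconditioned shift): dovonenko → tovonenko
  rule 5 (vowel merger): tovonenko → tovoninko
  ⇒ Vulenu tovoninko
The regular Vulenu reflex would be 'tovoninko', but the attested form is 'dovoninko'. The correspondence is irregular, so they are not cognates (the Vulenu form has a different source).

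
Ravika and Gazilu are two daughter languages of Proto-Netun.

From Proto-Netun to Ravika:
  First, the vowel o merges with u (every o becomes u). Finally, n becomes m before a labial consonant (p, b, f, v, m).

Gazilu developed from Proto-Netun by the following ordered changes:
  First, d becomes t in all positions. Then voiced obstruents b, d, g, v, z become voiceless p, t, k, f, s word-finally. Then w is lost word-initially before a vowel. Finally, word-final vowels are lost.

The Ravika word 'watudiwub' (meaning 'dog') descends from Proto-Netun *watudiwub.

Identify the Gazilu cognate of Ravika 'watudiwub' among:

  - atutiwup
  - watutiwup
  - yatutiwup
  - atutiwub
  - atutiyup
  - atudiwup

atutiwup

Gazilu: *watudiwub
  watudiwub → watutiwub   [unconditioned shift]
  watutiwub → watutiwup   [final devoicing]
  watutiwup → atutiwup   [glide loss]
  atutiwup (rule 4 does not apply)
  giving Gazilu atutiwup.
The other candidates each miss or misapply at least one Gazilu change.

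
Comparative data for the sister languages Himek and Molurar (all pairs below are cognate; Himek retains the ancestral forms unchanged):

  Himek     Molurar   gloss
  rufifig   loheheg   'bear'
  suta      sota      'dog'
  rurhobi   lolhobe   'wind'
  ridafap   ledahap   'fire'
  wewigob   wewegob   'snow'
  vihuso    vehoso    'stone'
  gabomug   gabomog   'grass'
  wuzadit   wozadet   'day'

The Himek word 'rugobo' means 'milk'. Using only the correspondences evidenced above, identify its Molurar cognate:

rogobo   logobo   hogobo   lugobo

logobo

rufifig ~ loheheg, rurhobi ~ lolhobe — Himek r corresponds to Molurar l word-initially before a back vowel.
suta ~ sota, vihuso ~ vehoso — Himek u corresponds to Molurar o after a consonant, before a consonant other than r, m, n, p, b, f, v.
Applying these to Himek 'rugobo':
  rugobo → lugobo   (r→l word-initially before a back vowel)
  lugobo → logobo   (u→o after a consonant, before a consonant other than r, m, n, p, b, f, v)
So the Molurar cognate is 'logobo'.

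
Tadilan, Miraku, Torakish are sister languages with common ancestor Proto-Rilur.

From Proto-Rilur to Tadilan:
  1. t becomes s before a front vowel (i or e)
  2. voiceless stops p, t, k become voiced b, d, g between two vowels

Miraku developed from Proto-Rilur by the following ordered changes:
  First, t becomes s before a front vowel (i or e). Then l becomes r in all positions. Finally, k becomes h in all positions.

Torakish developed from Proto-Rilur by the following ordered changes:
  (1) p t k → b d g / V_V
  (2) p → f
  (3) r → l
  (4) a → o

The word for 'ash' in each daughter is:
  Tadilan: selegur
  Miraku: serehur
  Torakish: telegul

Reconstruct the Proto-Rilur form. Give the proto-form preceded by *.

Position 7: Tadilan has r, Miraku has r, Torakish has l. Tadilan preserves r here (none of its changes turn any other segment into r), so the proto-segment is *r.
Position 5: Tadilan has g, Miraku has h, Torakish has g. Taking the neighbouring segments as reconstructed: Tadilan g could go back to *k or *g; Miraku h could go back to *k or *h; Torakish g could go back to *k or *g — the one source consistent with every daughter is *k.
This points to *telekur. Verify forward in each daughter:
Tadilan: *telekur
  telekur → selekur   [palatalisation]
  selekur → selegur   [intervocalic voicing]
  giving Tadilan selegur.
Miraku: *telekur
  telekur → selekur   [palatalisation]
  selekur → serekur   [unconditioned shift]
  serekur → serehur   [unconditioned shift]
  giving Miraku serehur.
Torakish: start from *telekur.
  rule 1 (intervocalic voicing): telekur → telegur
  rule 2: no change — telegur
  rule 3 (unconditioned shift): telegur → telegul
  rule 4: no change — telegul
  ⇒ Torakish telegul
*telekur is the unique common source.

*telekur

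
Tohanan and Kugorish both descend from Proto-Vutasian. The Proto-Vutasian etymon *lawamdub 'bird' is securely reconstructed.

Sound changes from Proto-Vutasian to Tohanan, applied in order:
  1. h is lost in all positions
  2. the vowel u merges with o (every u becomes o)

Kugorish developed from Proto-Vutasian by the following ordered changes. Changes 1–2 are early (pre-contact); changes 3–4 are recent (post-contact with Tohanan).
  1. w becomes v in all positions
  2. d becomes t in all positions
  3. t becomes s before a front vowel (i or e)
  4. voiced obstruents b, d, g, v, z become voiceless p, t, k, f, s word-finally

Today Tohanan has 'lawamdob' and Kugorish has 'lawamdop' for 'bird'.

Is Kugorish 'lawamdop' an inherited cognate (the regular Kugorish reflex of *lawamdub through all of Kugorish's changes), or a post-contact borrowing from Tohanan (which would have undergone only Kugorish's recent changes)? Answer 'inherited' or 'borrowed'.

borrowed

If inherited, *lawamdub would pass through all of Kugorish's changes:
Kugorish: start from *lawamdub.
  rule 1 (unconditioned shift): lawamdub → lavamdub
  rule 2 (unconditioned shift): lavamdub → lavamtub
  rule 3: no change — lavamtub
  rule 4 (final devoicing): lavamtub → lavamtup
  ⇒ Kugorish lavamtup
If borrowed from Tohanan 'lawamdob' after the early changes, it would undergo only the recent ones:
  rule 3 (palatalisation): no change (lawamdob)
  rule 4 (final devoicing): lawamdob → lawamdop
  ⇒ as a loan: lawamdop
Kugorish 'lawamdop' matches the loan outcome 'lawamdop', not the inherited 'lavamtup' — it skipped the early Kugorish changes, so it was borrowed from Tohanan.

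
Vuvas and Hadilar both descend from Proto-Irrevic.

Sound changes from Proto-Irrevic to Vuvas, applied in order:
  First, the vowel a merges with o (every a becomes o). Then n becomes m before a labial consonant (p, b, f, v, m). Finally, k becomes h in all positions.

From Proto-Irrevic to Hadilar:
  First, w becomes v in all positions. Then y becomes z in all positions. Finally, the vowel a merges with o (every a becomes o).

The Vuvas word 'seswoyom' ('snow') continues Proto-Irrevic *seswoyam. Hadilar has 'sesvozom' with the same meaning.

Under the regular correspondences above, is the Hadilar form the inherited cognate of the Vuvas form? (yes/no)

yes

Derive the expected Hadilar reflex of *seswoyam:
Hadilar: *seswoyam
  seswoyam → sesvoyam   [unconditioned shift]
  sesvoyam → sesvozam   [unconditioned shift]
  sesvozam → sesvozom   [vowel merger]
  giving Hadilar sesvozom.
Hadilar 'sesvozom' matches the regular reflex exactly, so the pair is cognate.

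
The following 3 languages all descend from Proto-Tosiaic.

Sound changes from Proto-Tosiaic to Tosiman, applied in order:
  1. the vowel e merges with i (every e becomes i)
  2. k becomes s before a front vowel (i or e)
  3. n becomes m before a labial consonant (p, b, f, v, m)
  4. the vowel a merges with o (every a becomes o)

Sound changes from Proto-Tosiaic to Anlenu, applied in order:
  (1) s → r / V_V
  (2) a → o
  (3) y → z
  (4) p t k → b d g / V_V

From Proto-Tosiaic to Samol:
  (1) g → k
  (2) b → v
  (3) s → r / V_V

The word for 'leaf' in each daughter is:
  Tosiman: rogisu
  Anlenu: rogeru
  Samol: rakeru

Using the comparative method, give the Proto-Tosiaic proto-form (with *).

*ragesu

Position 3: Tosiman has g, Anlenu has g, Samol has k. Tosiman preserves g here (none of its changes turn any other segment into g), so the proto-segment is *g.
Position 2: Tosiman has o, Anlenu has o, Samol has a. Samol preserves a here (none of its changes turn any other segment into a), so the proto-segment is *a.
Position 5: Tosiman has s, Anlenu has r, Samol has r. Taking the neighbouring segments as reconstructed: Tosiman s can only go back to *s; Anlenu r could go back to *s or *r; Samol r could go back to *s or *r — the one source consistent with every daughter is *s.
Verify the candidate proto-form against each daughter:
Tosiman: *ragesu > ragisu > rogisu  (by vowel merger, vowel merger)
Anlenu: *ragesu > rageru > rogeru  (by rhotacism, vowel merger)
Samol: *ragesu
  ragesu → rakesu   [unconditioned shift]
  rakesu (rule 2 does not apply)
  rakesu → rakeru   [rhotacism]
  giving Samol rakeru.
Only *ragesu yields all of Tosiman rogisu, Anlenu rogeru, Samol rakeru.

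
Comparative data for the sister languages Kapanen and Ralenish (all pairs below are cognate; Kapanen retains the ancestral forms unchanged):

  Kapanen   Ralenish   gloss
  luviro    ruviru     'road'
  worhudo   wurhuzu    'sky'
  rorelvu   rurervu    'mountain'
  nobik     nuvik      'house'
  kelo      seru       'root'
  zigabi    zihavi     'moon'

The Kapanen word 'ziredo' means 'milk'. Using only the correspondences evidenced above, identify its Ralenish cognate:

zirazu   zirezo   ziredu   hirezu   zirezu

zirezu

worhudo ~ wurhuzu — Kapanen d corresponds to Ralenish z between vowels (before a back vowel).
luviro ~ ruviru, worhudo ~ wurhuzu — Kapanen o corresponds to Ralenish u word-finally.
Applying these to Kapanen 'ziredo':
  ziredo → zirezo   (d→z between vowels (before a back vowel))
  zirezo → zirezu   (o→u word-finally)
So the Ralenish cognate is 'zirezu'.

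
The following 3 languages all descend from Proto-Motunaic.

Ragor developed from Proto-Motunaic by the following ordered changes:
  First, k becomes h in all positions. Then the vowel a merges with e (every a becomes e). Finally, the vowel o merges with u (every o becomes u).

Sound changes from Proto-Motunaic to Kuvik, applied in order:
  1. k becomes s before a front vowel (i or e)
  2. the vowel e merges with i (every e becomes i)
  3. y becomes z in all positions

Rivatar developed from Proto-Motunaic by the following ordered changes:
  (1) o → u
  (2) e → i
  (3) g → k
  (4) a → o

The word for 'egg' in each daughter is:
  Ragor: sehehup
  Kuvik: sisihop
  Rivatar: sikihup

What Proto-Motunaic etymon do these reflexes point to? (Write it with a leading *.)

Position 3: Ragor has h, Kuvik has s, Rivatar has k. Taking the neighbouring segments as reconstructed: Ragor h could go back to *k or *h; Kuvik s could go back to *k or *s; Rivatar k could go back to *k or *g — the one source consistent with every daughter is *k.
Position 4: Ragor has e, Kuvik has i, Rivatar has i. Taking the neighbouring segments as reconstructed: Ragor e could go back to *a or *e; Kuvik i could go back to *e or *i; Rivatar i could go back to *e or *i — the one source consistent with every daughter is *e.
Position 6: Ragor has u, Kuvik has o, Rivatar has u. Kuvik preserves o here (none of its changes turn any other segment into o), so the proto-segment is *o.
Verify the candidate proto-form against each daughter:
Ragor: *sekehop > sehehop > sehehup  (by unconditioned shift, vowel merger)
Kuvik: *sekehop > sesehop > sisihop  (by palatalisation, vowel merger)
Rivatar: *sekehop > sekehup > sikihup  (by vowel merger, vowel merger)
*sekehop is the unique common source.

*sekehop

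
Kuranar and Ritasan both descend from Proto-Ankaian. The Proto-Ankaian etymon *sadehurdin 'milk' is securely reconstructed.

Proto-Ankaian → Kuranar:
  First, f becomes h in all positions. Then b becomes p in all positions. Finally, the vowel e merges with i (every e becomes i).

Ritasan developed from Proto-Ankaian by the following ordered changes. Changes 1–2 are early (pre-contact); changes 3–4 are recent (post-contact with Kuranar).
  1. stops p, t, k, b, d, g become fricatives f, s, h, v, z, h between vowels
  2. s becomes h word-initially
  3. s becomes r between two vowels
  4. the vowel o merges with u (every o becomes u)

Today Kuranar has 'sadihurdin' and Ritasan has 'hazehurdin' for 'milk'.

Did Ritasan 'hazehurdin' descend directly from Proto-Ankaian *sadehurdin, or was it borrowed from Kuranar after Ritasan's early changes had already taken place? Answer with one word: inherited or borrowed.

If inherited, *sadehurdin would pass through all of Ritasan's changes:
Ritasan: *sadehurdin
  sadehurdin → sazehurdin   [intervocalic lenition]
  sazehurdin → hazehurdin   [debuccalisation]
  hazehurdin (rule 3 does not apply)
  hazehurdin (rule 4 does not apply)
  giving Ritasan hazehurdin.
If borrowed from Kuranar 'sadihurdin' after the early changes, it would undergo only the recent ones:
  rule 3 (rhotacism): no change (sadihurdin)
  rule 4 (vowel merger): no change (sadihurdin)
  ⇒ as a loan: sadihurdin
Ritasan 'hazehurdin' matches the inherited outcome exactly, so it is an inherited cognate, not a loan.

inherited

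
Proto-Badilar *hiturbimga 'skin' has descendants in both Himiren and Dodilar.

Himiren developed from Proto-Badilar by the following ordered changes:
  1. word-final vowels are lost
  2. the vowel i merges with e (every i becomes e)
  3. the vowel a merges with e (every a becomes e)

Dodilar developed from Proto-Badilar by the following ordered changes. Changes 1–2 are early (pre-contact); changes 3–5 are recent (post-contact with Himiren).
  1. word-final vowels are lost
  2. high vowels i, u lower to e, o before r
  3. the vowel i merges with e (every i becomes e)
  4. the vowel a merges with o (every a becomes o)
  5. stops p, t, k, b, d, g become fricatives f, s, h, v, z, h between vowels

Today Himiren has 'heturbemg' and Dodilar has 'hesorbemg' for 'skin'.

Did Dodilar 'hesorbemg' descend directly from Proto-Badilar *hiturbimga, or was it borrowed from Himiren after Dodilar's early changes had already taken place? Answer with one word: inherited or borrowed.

If inherited, *hiturbimga would pass through all of Dodilar's changes:
Dodilar: *hiturbimga
  hiturbimga → hiturbimg   [apocope]
  hiturbimg → hitorbimg   [pre-rhotic lowering]
  hitorbimg → hetorbemg   [vowel merger]
  hetorbemg (rule 4 does not apply)
  hetorbemg → hesorbemg   [intervocalic lenition]
  giving Dodilar hesorbemg.
If borrowed from Himiren 'heturbemg' after the early changes, it would undergo only the recent ones:
  rule 3 (vowel merger): no change (heturbemg)
  rule 4 (vowel merger): no change (heturbemg)
  rule 5 (intervocalic lenition): heturbemg → hesurbemg
  ⇒ as a loan: hesurbemg
Dodilar 'hesorbemg' matches the inherited outcome exactly, so it is an inherited cognate, not a loan.

inherited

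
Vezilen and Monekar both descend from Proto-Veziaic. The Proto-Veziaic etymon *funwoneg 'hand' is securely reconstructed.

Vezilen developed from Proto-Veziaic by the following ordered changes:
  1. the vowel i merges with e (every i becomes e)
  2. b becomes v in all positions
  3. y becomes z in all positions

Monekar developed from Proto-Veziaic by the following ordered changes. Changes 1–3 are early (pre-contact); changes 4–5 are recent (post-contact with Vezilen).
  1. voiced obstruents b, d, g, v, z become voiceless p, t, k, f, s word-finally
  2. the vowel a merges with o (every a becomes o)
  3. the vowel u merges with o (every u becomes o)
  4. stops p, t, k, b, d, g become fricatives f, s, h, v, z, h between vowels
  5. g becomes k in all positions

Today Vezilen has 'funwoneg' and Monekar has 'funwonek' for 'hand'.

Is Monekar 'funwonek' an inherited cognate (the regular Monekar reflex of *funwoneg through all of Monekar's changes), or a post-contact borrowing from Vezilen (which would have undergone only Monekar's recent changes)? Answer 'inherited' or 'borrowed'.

If inherited, *funwoneg would pass through all of Monekar's changes:
Monekar: *funwoneg
  funwoneg → funwonek   [final devoicing]
  funwonek (rule 2 does not apply)
  funwonek → fonwonek   [vowel merger]
  fonwonek (rule 4 does not apply)
  fonwonek (rule 5 does not apply)
  giving Monekar fonwonek.
If borrowed from Vezilen 'funwoneg' after the early changes, it would undergo only the recent ones:
  rule 4 (intervocalic lenition): no change (funwoneg)
  rule 5 (unconditioned shift): funwoneg → funwonek
  ⇒ as a loan: funwonek
Monekar 'funwonek' matches the loan outcome 'funwonek', not the inherited 'fonwonek' — it skipped the early Monekar changes, so it was borrowed from Vezilen.

borrowed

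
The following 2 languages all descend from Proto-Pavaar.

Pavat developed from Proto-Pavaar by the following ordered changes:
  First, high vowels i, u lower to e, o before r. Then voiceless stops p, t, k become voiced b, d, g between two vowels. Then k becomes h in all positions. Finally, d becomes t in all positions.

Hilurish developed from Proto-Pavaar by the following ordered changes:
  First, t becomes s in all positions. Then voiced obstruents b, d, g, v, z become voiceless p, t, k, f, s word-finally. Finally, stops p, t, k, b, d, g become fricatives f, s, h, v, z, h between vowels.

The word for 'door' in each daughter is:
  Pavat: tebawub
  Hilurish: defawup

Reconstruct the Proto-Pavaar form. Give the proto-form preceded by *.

Position 3: Pavat has b, Hilurish has f. Taking the neighbouring segments as reconstructed: Pavat b could go back to *p or *b; Hilurish f could go back to *p or *f — the one source consistent with every daughter is *p.
Position 1: Pavat has t, Hilurish has d. Hilurish preserves d here (none of its changes turn any other segment into d), so the proto-segment is *d.
Position 7: Pavat has b, Hilurish has p. Taking the neighbouring segments as reconstructed: Pavat b can only go back to *b; Hilurish p could go back to *p or *b — the one source consistent with every daughter is *b.
The remaining positions agree across the daughters. Check the candidate against every language:
Pavat: start from *depawub.
  rule 1: no change — depawub
  rule 2 (intervocalic voicing): depawub → debawub
  rule 3: no change — debawub
  rule 4 (unconditioned shift): debawub → tebawub
  ⇒ Pavat tebawub
Hilurish: *depawub > depawup > defawup  (by final devoicing, intervocalic lenition)
Only *depawub yields all of Pavat tebawub, Hilurish defawup.

*depawub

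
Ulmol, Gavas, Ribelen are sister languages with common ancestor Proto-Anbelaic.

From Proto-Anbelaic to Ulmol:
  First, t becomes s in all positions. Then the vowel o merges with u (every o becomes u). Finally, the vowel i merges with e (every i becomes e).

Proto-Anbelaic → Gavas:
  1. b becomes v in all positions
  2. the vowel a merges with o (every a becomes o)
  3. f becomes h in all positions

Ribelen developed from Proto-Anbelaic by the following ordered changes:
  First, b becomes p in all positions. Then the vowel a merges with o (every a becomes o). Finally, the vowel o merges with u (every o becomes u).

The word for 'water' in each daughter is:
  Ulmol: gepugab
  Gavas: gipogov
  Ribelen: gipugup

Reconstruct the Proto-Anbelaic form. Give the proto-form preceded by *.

*gipogab

Position 2: Ulmol has e, Gavas has i, Ribelen has i. Gavas preserves i here (none of its changes turn any other segment into i), so the proto-segment is *i.
Position 4: Ulmol has u, Gavas has o, Ribelen has u. Taking the neighbouring segments as reconstructed: Ulmol u could go back to *o or *u; Gavas o could go back to *a or *o; Ribelen u could go back to *a or *o or *u — the one source consistent with every daughter is *o.
This points to *gipogab. Verify forward in each daughter:
Ulmol: start from *gipogab.
  rule 1: no change — gipogab
  rule 2 (vowel merger): gipogab → gipugab
  rule 3 (vowel merger): gipugab → gepugab
  ⇒ Ulmol gepugab
Gavas: *gipogab > gipogav > gipogov  (by unconditioned shift, vowel merger)
Ribelen: start from *gipogab.
  rule 1 (unconditioned shift): gipogab → gipogap
  rule 2 (vowel merger): gipogap → gipogop
  rule 3 (vowel merger): gipogop → gipugup
  ⇒ Ribelen gipugup
*gipogab is the unique common source.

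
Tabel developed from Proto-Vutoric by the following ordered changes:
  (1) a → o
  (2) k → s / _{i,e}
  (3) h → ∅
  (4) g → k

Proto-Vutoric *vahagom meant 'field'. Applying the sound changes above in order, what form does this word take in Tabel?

vookom

Tabel: *vahagom
  vahagom → vohogom   [vowel merger]
  vohogom (rule 2 does not apply)
  vohogom → voogom   [h-loss]
  voogom → vookom   [unconditioned shift]
  giving Tabel vookom.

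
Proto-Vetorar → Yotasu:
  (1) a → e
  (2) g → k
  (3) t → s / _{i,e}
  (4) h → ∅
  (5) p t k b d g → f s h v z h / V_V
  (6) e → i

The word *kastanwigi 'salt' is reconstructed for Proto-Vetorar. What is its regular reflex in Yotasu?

Yotasu: start from *kastanwigi.
  rule 1 (vowel merger): kastanwigi → kestenwigi
  rule 2 (unconditioned shift): kestenwigi → kestenwiki
  rule 3 (palatalisation): kestenwiki → kessenwiki
  rule 4: no change — kessenwiki
  rule 5 (intervocalic lenition): kessenwiki → kessenwihi
  rule 6 (vowel merger): kessenwihi → kissinwihi
  ⇒ Yotasu kissinwihi

kissinwihi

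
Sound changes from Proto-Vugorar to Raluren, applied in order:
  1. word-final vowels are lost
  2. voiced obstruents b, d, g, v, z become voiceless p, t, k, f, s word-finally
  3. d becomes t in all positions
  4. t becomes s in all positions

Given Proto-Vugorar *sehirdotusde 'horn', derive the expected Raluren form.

Raluren: *sehirdotusde > sehirdotusd > sehirdotust > sehirtotust > sehirsosuss  (by apocope, final devoicing, unconditioned shift, unconditioned shift)

sehirsosuss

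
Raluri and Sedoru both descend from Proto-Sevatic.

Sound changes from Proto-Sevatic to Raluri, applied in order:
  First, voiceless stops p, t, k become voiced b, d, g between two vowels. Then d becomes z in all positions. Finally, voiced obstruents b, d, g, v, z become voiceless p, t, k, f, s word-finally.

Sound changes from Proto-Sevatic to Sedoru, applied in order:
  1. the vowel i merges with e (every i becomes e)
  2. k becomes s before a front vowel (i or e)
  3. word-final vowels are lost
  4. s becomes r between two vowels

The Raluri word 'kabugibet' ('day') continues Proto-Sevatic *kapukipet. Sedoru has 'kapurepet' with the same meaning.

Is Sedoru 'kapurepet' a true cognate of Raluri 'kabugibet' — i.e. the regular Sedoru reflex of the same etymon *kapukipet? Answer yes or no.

yes

Derive the expected Sedoru reflex of *kapukipet:
Sedoru: *kapukipet
  kapukipet → kapukepet   [vowel merger]
  kapukepet → kapusepet   [palatalisation]
  kapusepet (rule 3 does not apply)
  kapusepet → kapurepet   [rhotacism]
  giving Sedoru kapurepet.
Sedoru 'kapurepet' matches the regular reflex exactly, so the pair is cognate.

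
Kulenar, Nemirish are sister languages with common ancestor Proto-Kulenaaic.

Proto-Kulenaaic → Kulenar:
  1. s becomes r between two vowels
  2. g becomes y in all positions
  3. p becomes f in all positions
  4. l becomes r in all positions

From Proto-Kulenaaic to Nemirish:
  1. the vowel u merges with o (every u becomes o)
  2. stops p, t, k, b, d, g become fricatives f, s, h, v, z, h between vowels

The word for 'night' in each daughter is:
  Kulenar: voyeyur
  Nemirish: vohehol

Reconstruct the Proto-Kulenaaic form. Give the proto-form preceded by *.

Position 5: Kulenar has y, Nemirish has h. Taking the neighbouring segments as reconstructed: Kulenar y could go back to *g or *y; Nemirish h could go back to *k or *g or *h — the one source consistent with every daughter is *g.
Position 3: Kulenar has y, Nemirish has h. Taking the neighbouring segments as reconstructed: Kulenar y could go back to *g or *y; Nemirish h could go back to *k or *g or *h — the one source consistent with every daughter is *g.
Verify the candidate proto-form against each daughter:
Kulenar: *vogegul
  vogegul (rule 1 does not apply)
  vogegul → voyeyul   [unconditioned shift]
  voyeyul (rule 3 does not apply)
  voyeyul → voyeyur   [unconditioned shift]
  giving Kulenar voyeyur.
Nemirish: start from *vogegul.
  rule 1 (vowel merger): vogegul → vogegol
  rule 2 (intervocalic lenition): vogegol → vohehol
  ⇒ Nemirish vohehol
*vogegul is the unique common source.

*vogegul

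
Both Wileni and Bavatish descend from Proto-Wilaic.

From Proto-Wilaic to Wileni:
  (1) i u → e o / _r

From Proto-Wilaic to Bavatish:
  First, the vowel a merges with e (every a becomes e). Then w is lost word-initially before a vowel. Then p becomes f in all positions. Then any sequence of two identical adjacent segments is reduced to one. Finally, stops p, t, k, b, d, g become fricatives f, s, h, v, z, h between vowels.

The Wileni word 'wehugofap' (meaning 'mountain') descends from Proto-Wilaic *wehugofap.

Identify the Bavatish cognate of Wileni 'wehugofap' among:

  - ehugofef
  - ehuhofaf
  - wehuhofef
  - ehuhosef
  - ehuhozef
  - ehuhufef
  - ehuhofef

ehuhofef

Bavatish: start from *wehugofap.
  rule 1 (vowel merger): wehugofap → wehugofep
  rule 2 (glide loss): wehugofep → ehugofep
  rule 3 (unconditioned shift): ehugofep → ehugofef
  rule 4: no change — ehugofef
  rule 5 (intervocalic lenition): ehugofef → ehuhofef
  ⇒ Bavatish ehuhofef
Among the options, 'ehuhofef' alone shows every Bavatish change applied in order.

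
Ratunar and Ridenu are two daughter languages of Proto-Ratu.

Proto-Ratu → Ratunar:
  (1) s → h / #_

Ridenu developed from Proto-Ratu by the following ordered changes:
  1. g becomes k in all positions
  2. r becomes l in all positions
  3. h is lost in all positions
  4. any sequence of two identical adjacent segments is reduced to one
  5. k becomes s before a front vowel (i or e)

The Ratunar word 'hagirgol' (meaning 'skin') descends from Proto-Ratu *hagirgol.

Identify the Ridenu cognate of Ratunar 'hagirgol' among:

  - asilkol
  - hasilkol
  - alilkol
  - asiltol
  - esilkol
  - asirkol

asilkol

Ridenu: *hagirgol
  hagirgol → hakirkol   [unconditioned shift]
  hakirkol → hakilkol   [unconditioned shift]
  hakilkol → akilkol   [h-loss]
  akilkol (rule 4 does not apply)
  akilkol → asilkol   [palatalisation]
  giving Ridenu asilkol.
Only 'asilkol' matches the regular Ridenu development of *hagirgol.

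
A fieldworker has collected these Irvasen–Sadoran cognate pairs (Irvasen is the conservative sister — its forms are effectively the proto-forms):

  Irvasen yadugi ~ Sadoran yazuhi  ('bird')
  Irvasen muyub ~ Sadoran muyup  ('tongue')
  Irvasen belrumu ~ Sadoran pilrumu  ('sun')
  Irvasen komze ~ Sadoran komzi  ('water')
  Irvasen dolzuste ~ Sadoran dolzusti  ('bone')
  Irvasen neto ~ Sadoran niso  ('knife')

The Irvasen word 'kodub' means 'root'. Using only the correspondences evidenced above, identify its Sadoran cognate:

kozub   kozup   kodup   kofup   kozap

kozup

yadugi ~ yazuhi — Irvasen d corresponds to Sadoran z between vowels (before a back vowel).
muyub ~ muyup — Irvasen b corresponds to Sadoran p word-finally.
Applying these to Irvasen 'kodub':
  kodub → kozub   (d→z between vowels (before a back vowel))
  kozub → kozup   (b→p word-finally)
So the Sadoran cognate is 'kozup'.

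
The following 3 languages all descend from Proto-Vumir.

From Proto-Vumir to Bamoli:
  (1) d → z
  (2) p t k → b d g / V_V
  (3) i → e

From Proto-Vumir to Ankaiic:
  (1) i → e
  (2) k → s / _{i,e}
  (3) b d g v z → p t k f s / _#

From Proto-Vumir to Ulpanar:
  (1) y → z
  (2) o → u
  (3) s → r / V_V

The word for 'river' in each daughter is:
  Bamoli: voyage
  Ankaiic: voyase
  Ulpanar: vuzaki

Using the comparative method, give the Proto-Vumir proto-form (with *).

Position 6: Bamoli has e, Ankaiic has e, Ulpanar has i. Ulpanar preserves i here (none of its changes turn any other segment into i), so the proto-segment is *i.
Position 3: Bamoli has y, Ankaiic has y, Ulpanar has z. Bamoli preserves y here (none of its changes turn any other segment into y), so the proto-segment is *y.
Position 2: Bamoli has o, Ankaiic has o, Ulpanar has u. Bamoli preserves o here (none of its changes turn any other segment into o), so the proto-segment is *o.
Verify the candidate proto-form against each daughter:
Bamoli: start from *voyaki.
  rule 1: no change — voyaki
  rule 2 (intervocalic voicing): voyaki → voyagi
  rule 3 (vowel merger): voyagi → voyage
  ⇒ Bamoli voyage
Ankaiic: start from *voyaki.
  rule 1 (vowel merger): voyaki → voyake
  rule 2 (palatalisation): voyake → voyase
  rule 3: no change — voyase
  ⇒ Ankaiic voyase
Ulpanar: *voyaki
  voyaki → vozaki   [unconditioned shift]
  vozaki → vuzaki   [vowel merger]
  vuzaki (rule 3 does not apply)
  giving Ulpanar vuzaki.
No other proto-form is consistent with every reflex, so the reconstruction is *voyaki.

*voyaki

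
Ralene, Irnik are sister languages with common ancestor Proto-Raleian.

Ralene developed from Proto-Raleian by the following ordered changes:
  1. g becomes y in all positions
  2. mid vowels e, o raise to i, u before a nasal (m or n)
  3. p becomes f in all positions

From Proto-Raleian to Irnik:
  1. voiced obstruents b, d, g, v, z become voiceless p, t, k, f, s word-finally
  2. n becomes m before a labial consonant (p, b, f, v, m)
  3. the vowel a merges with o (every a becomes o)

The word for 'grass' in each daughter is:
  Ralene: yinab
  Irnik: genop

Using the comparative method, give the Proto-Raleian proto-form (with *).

*genab

Position 1: Ralene has y, Irnik has g. Irnik preserves g here (none of its changes turn any other segment into g), so the proto-segment is *g.
Position 5: Ralene has b, Irnik has p. Ralene preserves b here (none of its changes turn any other segment into b), so the proto-segment is *b.
This points to *genab. Verify forward in each daughter:
Ralene: *genab > yenab > yinab  (by unconditioned shift, pre-nasal raising)
Irnik: start from *genab.
  rule 1 (final devoicing): genab → genap
  rule 2: no change — genap
  rule 3 (vowel merger): genap → genop
  ⇒ Irnik genop
Only *genab yields all of Ralene yinab, Irnik genop.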